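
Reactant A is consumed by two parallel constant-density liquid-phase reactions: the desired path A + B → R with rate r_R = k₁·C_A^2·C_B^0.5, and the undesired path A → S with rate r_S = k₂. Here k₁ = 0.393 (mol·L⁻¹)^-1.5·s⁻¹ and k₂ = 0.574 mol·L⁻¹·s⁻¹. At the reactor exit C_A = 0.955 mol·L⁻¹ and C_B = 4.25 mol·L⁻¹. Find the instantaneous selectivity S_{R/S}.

1.29

S_{R/S} = r_R/r_S = (k₁·C_A^2·C_B^0.5)/(k₂) = (k₁/k₂)·C_A^2·C_B^0.5.
= (0.393×0.9550^2×4.250^0.5) / (0.574) = 0.7389/0.5740 = 1.29.
Since the desired path is higher order in A, keeping C_A high (PFR or concentrated feed) favours R.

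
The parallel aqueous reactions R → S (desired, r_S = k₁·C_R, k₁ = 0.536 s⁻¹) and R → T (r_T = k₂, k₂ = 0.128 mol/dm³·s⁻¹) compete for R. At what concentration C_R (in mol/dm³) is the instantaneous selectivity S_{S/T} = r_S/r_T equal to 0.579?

0.138 mol/dm³

S_{S/T} = (k₁/k₂)·C_R ⇒ C_R = S·k₂/k₁.
= 0.579×0.128/0.536 = 0.138 mol/dm³.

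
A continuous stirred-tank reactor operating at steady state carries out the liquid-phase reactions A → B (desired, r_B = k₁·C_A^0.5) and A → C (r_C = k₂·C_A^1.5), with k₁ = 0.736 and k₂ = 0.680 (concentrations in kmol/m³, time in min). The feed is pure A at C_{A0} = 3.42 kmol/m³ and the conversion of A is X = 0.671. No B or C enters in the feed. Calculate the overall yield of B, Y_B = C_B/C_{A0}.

0.329

Exit C_A = C_{A0}(1−X) = 3.42×0.329 = 1.125 kmol/m³.
Rates in a CSTR are evaluated at the outlet concentration: r_B = 0.736×1.125^0.5 = 0.7807, r_C = 0.680×1.125^1.5 = 0.8116.
Fraction of consumed A going to B: r_B/(r_B+r_C) = 0.4903.
C_B = 0.4903·C_{A0}·X = 0.4903×3.42×0.671 = 1.13 kmol/m³; Y_B = C_B/C_{A0} = 0.329.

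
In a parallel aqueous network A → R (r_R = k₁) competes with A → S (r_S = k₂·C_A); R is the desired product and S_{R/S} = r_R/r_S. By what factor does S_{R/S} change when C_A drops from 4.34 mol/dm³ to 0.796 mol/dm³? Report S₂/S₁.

S_{R/S} = (k₁/k₂)·C_A⁻¹, so S₂/S₁ = (C_{A,2}/C_{A,1})⁻¹.
= 4.34/0.796 = 5.45.

5.45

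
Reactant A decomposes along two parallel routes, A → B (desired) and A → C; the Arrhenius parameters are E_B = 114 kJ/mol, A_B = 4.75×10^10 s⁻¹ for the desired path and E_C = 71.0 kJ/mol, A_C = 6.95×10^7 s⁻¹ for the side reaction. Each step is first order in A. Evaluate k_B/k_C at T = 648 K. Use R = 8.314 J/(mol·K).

Since both paths have the same order in A, the concentration cancels and S_{B/C} = k_B/k_C = (A_B/A_C)·exp[(E_C−E_B)/(RT)].
(E_C−E_B)/(RT) = (71.0−114)×10³/(8.314×648) = -43000/5387 = -7.981.
k_B/k_C = (4.75×10^10/6.95×10^7)·exp(-7.981) = 683.5 × 3.417×10^-4 = 0.234.

0.234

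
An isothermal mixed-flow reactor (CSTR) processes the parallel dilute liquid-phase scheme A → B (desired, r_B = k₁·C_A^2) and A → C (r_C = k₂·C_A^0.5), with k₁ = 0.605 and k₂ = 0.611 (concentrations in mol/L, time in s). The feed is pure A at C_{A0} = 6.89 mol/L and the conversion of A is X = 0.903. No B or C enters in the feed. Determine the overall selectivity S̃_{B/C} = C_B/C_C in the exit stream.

Exit C_A = C_{A0}(1−X) = 6.89×0.0970 = 0.6683 mol/L.
Rates in a CSTR are evaluated at the outlet concentration: r_B = 0.605×0.6683^2 = 0.2702, r_C = 0.611×0.6683^0.5 = 0.4995.
Overall selectivity = C_B/C_C = r_Bτ/(r_Cτ) = r_B/r_C = 0.541.

0.541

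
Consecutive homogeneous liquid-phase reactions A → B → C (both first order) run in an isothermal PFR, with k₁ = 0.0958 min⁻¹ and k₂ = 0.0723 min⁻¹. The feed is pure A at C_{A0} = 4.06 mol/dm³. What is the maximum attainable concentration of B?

At the optimum, C_{B,max}/C_{A0} = (k₁/k₂)^[k₂/(k₂−k₁)].
= (0.0958/0.0723)^(0.0723/(0.0723−0.0958)) = (1.325)^(-3.077) = 0.4207.
C_{B,max} = 0.4207×4.06 = 1.71 mol/dm³.

1.71 mol/dm³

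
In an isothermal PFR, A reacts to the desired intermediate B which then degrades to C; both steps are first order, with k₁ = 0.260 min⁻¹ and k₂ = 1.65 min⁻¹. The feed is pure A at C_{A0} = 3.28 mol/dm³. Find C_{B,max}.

At the optimum, C_{B,max}/C_{A0} = (k₁/k₂)^[k₂/(k₂−k₁)].
= (0.260/1.65)^(1.65/(1.65−0.260)) = (0.1576)^(1.187) = 0.1115.
C_{B,max} = 0.1115×3.28 = 0.366 mol/dm³.

0.366 mol/dm³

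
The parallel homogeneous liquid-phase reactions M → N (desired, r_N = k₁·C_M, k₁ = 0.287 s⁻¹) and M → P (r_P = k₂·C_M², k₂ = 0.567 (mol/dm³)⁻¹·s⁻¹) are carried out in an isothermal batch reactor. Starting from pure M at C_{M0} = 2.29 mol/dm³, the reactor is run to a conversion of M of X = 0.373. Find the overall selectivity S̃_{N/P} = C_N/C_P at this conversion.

C_M = C_{M0}(1−X) = 1.436 mol/dm³.
Along a PFR/batch, dC_N/dC_M = −r_N/(r_N+r_P) = −k₁/(k₁+k₂·C_M).
Integrating from C_{M0} to C_M: C_N = (0.287/0.567)·ln[(0.287+0.567·2.29)/(0.287+0.567·1.44)] = 0.5062·ln(1.585/1.101) = 0.1845 mol/dm³.
C_P = (C_{M0}−C_M)−C_N = 0.6697 mol/dm³; S̃_{N/P} = 0.1845/0.6697 = 0.276.

0.276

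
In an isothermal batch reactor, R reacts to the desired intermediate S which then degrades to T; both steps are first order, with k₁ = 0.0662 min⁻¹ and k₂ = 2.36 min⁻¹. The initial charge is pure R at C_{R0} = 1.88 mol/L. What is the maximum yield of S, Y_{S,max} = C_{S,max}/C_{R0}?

At the optimum, C_{S,max}/C_{R0} = (k₁/k₂)^[k₂/(k₂−k₁)].
= (0.0662/2.36)^(2.36/(2.36−0.0662)) = (0.02805)^(1.029) = 0.02530.

0.0253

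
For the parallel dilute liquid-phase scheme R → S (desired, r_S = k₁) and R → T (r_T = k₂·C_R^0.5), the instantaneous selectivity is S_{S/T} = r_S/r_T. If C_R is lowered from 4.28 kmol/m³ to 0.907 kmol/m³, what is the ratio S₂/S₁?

2.17

S_{S/T} = (k₁/k₂)·C_R^-0.5, so S₂/S₁ = (C_{R,2}/C_{R,1})^-0.5.
= (0.907/4.28)^(-0.5) = (0.2119)^(-0.5) = 2.17.
Selectivity toward S rises as C_R falls — low-concentration operation is favoured.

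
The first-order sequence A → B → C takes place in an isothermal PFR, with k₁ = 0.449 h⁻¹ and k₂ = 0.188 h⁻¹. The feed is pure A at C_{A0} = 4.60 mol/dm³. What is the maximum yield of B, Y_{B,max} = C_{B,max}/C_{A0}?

0.534

For a first-order series the maximum intermediate yield is C_{B,max}/C_{A0} = (k₁/k₂)^[k₂/(k₂−k₁)].
= (0.449/0.188)^(0.188/(0.188−0.449)) = (2.388)^(-0.7203) = 0.5341.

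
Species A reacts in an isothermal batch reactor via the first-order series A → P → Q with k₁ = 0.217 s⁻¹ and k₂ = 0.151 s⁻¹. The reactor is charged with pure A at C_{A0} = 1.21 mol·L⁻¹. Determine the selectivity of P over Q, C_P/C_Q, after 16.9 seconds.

0.215

Solving the coupled first-order balances gives C_P(t) = [k₁/(k₂−k₁)]·C_{A0}·(e^(−k₁t) − e^(−k₂t)).
e^(−k₁t) = e^(−0.217×16.9) = e^(−3.667) = 0.02555; e^(−k₂t) = e^(−2.552) = 0.07793.
C_P = 0.217×1.21/(0.151−0.217) × (0.02555−0.07793) = (-3.978)×(-0.05239) = 0.2084 mol·L⁻¹.
C_A = C_{A0}e^(−k₁t) = 0.03091 mol·L⁻¹, so C_Q = C_{A0}−C_A−C_P = 0.9707 mol·L⁻¹; C_P/C_Q = 0.215.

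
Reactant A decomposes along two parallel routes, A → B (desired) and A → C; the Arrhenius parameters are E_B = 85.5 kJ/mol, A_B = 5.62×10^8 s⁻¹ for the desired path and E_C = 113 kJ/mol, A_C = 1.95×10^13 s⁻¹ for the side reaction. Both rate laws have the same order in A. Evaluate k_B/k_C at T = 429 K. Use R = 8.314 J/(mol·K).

Since both paths have the same order in A, the concentration cancels and S_{B/C} = k_B/k_C = (A_B/A_C)·exp[(E_C−E_B)/(RT)].
(E_C−E_B)/(RT) = (113−85.5)×10³/(8.314×429) = 27500/3567 = 7.710.
k_B/k_C = (5.62×10^8/1.95×10^13)·exp(7.710) = 2.882×10^-5 × 2231 = 0.0643.

0.0643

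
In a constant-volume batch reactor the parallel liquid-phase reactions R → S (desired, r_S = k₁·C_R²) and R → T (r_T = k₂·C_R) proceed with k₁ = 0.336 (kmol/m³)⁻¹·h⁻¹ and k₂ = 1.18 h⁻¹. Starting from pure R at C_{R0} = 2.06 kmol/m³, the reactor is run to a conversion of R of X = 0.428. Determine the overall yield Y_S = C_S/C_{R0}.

0.134

C_R = C_{R0}(1−X) = 1.178 kmol/m³.
Along a PFR/batch, dC_T/dC_R = −r_T/(r_S+r_T) = −k₂/(k₂+k₁·C_R).
Integrating from C_{R0} to C_R: C_T = (1.18/0.336)·ln[(1.18+0.336·2.06)/(1.18+0.336·1.18)] = 3.512·ln(1.872/1.576) = 0.6049 kmol/m³.
Then C_S = (C_{R0}−C_R) − C_T = 0.8817 − 0.6049 = 0.2767 kmol/m³.
Y_S = C_S/C_{R0} = 0.2767/2.06 = 0.134.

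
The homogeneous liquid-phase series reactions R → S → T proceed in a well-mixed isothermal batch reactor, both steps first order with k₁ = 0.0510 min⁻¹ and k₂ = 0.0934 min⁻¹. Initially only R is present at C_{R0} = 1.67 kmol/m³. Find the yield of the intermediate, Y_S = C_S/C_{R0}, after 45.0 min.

0.103

For first-order series with pure R initially, C_S(t) = k₁C_{R0}/(k₂−k₁)·(e^(−k₁t) − e^(−k₂t)).
e^(−k₁t) = e^(−0.0510×45.0) = e^(−2.295) = 0.1008; e^(−k₂t) = e^(−4.203) = 0.01495.
C_S = 0.0510×1.67/(0.0934−0.0510) × (0.1008−0.01495) = 2.009×0.08581 = 0.1724 kmol/m³.
Y_S = C_S/C_{R0} = 0.1724/1.67 = 0.103.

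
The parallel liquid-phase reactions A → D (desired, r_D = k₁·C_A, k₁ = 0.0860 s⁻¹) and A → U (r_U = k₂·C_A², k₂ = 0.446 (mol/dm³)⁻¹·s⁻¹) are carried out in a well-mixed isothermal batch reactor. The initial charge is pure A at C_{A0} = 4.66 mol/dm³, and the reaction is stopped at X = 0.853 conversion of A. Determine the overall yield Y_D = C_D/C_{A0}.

0.0708

C_A = C_{A0}(1−X) = 0.6850 mol/dm³.
Along a PFR/batch, dC_D/dC_A = −r_D/(r_D+r_U) = −k₁/(k₁+k₂·C_A).
Integrating from C_{A0} to C_A: C_D = (0.0860/0.446)·ln[(0.0860+0.446·4.66)/(0.0860+0.446·0.685)] = 0.1928·ln(2.164/0.3915) = 0.3297 mol/dm³.
Y_D = C_D/C_{A0} = 0.3297/4.66 = 0.0708.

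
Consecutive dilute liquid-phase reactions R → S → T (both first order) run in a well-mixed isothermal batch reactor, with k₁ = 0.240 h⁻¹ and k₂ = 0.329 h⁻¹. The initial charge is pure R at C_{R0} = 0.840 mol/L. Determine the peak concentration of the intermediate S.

Evaluating C_S at t_opt = ln(k₂/k₁)/(k₂−k₁) gives C_{S,max}/C_{R0} = (k₁/k₂)^[k₂/(k₂−k₁)].
= (0.240/0.329)^(0.329/(0.329−0.240)) = (0.7295)^(3.697) = 0.3116.
C_{S,max} = 0.3116×0.840 = 0.262 mol/L.

0.262 mol/L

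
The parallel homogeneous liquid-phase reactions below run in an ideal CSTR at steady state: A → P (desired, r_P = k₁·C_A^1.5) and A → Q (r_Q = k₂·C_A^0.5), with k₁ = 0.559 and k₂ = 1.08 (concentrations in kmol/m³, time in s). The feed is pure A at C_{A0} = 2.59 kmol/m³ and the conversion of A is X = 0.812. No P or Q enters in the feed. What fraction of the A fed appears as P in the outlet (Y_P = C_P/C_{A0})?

0.163

Exit C_A = C_{A0}(1−X) = 2.59×0.188 = 0.4869 kmol/m³.
A CSTR operates uniformly at the exit composition, giving r_P = 0.1899 and r_Q = 0.7536 (each k·C_A^n at C_A = 0.4869).
Fraction of consumed A going to P: r_P/(r_P+r_Q) = 0.2013.
C_P = 0.2013·C_{A0}·X = 0.2013×2.59×0.812 = 0.423 kmol/m³; Y_P = C_P/C_{A0} = 0.163.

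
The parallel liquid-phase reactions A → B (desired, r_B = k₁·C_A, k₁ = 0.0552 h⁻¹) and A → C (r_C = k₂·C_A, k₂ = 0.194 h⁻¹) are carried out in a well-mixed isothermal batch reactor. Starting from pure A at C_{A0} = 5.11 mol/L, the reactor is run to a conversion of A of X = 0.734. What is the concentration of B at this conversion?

0.831 mol/L

C_A = C_{A0}(1−X) = 1.359 mol/L.
Both paths are first order in A, so the instantaneous fraction to B is constant: dC_B/d(−C_A) = k₁/(k₁+k₂) = 0.2215.
C_B = 0.2215·(C_{A0}−C_A) = 0.2215×3.751 = 0.831 mol/L.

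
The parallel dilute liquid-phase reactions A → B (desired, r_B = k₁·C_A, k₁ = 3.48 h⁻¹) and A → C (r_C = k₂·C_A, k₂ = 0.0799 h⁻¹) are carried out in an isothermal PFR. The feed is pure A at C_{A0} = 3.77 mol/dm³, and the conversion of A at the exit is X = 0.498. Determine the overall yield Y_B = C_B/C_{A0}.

C_A = C_{A0}(1−X) = 1.893 mol/dm³.
Both paths are first order in A, so the instantaneous fraction to B is constant: dC_B/d(−C_A) = k₁/(k₁+k₂) = 0.9776.
C_B = 0.9776·(C_{A0}−C_A) = 0.9776×1.877 = 1.84 mol/dm³.
Y_B = C_B/C_{A0} = 1.835/3.77 = 0.487.

0.487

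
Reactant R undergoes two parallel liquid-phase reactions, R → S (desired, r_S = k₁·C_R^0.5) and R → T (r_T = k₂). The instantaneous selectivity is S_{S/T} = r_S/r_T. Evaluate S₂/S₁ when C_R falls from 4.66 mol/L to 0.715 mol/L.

S_{S/T} = (k₁/k₂)·C_R^0.5, so S₂/S₁ = (C_{R,2}/C_{R,1})^0.5.
= (0.715/4.66)^0.5 = (0.1534)^0.5 = 0.392.
Selectivity toward S falls as C_R falls — high-concentration operation is favoured.

0.392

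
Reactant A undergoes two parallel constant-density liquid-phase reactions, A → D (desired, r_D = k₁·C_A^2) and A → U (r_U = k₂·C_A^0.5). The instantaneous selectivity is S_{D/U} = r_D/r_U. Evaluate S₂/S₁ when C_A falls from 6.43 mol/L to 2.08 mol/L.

S_{D/U} = (k₁/k₂)·C_A^1.5, so S₂/S₁ = (C_{A,2}/C_{A,1})^1.5.
= (2.08/6.43)^1.5 = (0.3235)^1.5 = 0.184.
Selectivity toward D falls as C_A falls — high-concentration operation is favoured.

0.184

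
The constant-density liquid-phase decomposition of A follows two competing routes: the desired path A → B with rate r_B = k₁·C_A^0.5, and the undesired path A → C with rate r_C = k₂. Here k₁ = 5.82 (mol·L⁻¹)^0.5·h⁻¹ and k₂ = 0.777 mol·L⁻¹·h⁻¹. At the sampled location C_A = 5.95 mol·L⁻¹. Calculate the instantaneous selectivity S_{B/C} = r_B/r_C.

S_{B/C} = r_B/r_C = (k₁·C_A^0.5)/(k₂) = (k₁/k₂)·C_A^0.5.
= (5.82×5.950^0.5) / (0.777) = 14.20/0.7770 = 18.3.
Since the desired path is higher order in A, keeping C_A high (PFR or concentrated feed) favours B.

18.3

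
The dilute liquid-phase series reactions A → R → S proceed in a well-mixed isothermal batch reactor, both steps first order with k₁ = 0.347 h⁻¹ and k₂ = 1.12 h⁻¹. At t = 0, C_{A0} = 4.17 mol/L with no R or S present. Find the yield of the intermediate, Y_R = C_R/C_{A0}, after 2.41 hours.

Solving the coupled first-order balances gives C_R(t) = [k₁/(k₂−k₁)]·C_{A0}·(e^(−k₁t) − e^(−k₂t)).
e^(−k₁t) = e^(−0.347×2.41) = e^(−0.8363) = 0.4333; e^(−k₂t) = e^(−2.699) = 0.06726.
C_R = 0.347×4.17/(1.12−0.347) × (0.4333−0.06726) = 1.872×0.3661 = 0.6852 mol/L.
Y_R = C_R/C_{A0} = 0.6852/4.17 = 0.164.

0.164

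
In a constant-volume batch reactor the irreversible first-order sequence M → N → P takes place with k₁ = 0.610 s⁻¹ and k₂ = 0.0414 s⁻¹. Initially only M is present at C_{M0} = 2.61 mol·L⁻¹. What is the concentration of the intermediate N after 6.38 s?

For first-order series with pure M initially, C_N(t) = k₁C_{M0}/(k₂−k₁)·(e^(−k₁t) − e^(−k₂t)).
e^(−k₁t) = e^(−0.610×6.38) = e^(−3.892) = 0.02041; e^(−k₂t) = e^(−0.2641) = 0.7679.
C_N = 0.610×2.61/(0.0414−0.610) × (0.02041−0.7679) = (-2.800)×(-0.7475) = 2.093 mol·L⁻¹.

2.09 mol·L⁻¹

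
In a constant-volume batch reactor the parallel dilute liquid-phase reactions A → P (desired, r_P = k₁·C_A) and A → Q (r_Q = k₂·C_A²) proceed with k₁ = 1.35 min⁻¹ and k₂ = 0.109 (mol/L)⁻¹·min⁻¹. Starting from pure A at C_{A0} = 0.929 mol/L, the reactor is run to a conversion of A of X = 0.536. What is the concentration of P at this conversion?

C_A = C_{A0}(1−X) = 0.4311 mol/L.
Along a PFR/batch, dC_P/dC_A = −r_P/(r_P+r_Q) = −k₁/(k₁+k₂·C_A).
Integrating from C_{A0} to C_A: C_P = (1.35/0.109)·ln[(1.35+0.109·0.929)/(1.35+0.109·0.431)] = 12.39·ln(1.451/1.397) = 0.4721 mol/L.

0.472 mol/L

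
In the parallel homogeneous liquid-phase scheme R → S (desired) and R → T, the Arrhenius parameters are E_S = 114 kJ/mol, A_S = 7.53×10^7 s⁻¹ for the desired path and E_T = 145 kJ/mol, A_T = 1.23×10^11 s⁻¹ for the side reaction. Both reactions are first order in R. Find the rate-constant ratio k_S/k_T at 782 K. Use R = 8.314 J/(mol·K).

k_S/k_T = (A_S/A_T)·exp[−(E_S−E_T)/(RT)] = (A_S/A_T)·exp[(E_T−E_S)/(RT)].
(E_T−E_S)/(RT) = (145−114)×10³/(8.314×782) = 31000/6502 = 4.768.
k_S/k_T = (7.53×10^7/1.23×10^11)·exp(4.768) = 6.122×10^-4 × 117.7 = 0.0721.
Since E_S < E_T, lowering the temperature improves selectivity toward S.

0.0721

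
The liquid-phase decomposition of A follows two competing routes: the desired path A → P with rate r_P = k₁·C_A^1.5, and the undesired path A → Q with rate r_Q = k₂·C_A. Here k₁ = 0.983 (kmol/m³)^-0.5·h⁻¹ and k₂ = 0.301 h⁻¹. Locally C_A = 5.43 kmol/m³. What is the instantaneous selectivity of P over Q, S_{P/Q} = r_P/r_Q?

7.61

S_{P/Q} = r_P/r_Q = (k₁·C_A^1.5)/(k₂·C_A) = (k₁/k₂)·C_A^0.5.
= (0.983×5.430^1.5) / (0.301×5.430) = 12.44/1.634 = 7.61.
Since the desired path is higher order in A, keeping C_A high (PFR or concentrated feed) favours P.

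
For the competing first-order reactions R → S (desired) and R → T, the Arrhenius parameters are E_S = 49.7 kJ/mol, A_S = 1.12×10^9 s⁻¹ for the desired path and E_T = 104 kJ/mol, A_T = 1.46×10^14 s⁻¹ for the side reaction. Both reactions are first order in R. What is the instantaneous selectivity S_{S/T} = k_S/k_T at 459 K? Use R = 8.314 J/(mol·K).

11.6

Since both paths have the same order in R, the concentration cancels and S_{S/T} = k_S/k_T = (A_S/A_T)·exp[(E_T−E_S)/(RT)].
(E_T−E_S)/(RT) = (104−49.7)×10³/(8.314×459) = 54300/3816 = 14.23.
k_S/k_T = (1.12×10^9/1.46×10^14)·exp(14.23) = 7.671×10^-6 × 1.512×10^6 = 11.6.
Since E_S < E_T, lowering the temperature improves selectivity toward S.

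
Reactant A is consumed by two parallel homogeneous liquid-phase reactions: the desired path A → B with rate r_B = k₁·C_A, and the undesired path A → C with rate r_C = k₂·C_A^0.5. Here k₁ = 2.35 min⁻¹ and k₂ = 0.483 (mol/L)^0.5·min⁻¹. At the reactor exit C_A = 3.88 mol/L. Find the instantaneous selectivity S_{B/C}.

9.58

S_{B/C} = r_B/r_C = (k₁·C_A)/(k₂·C_A^0.5) = (k₁/k₂)·C_A^0.5.
= (2.35×3.880) / (0.483×3.880^0.5) = 9.118/0.9514 = 9.58.
Since the desired path is higher order in A, keeping C_A high (PFR or concentrated feed) favours B.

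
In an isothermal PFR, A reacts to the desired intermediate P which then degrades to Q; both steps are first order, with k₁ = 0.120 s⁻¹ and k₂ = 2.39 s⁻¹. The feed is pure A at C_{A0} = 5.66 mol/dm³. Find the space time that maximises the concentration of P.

Setting dC_P/dτ = 0 gives τ_opt = ln(k₂/k₁)/(k₂−k₁).
= ln(2.39/0.120)/(2.39−0.120) = ln(19.92)/2.270 = 2.992/2.270 = 1.32 s.

1.32 s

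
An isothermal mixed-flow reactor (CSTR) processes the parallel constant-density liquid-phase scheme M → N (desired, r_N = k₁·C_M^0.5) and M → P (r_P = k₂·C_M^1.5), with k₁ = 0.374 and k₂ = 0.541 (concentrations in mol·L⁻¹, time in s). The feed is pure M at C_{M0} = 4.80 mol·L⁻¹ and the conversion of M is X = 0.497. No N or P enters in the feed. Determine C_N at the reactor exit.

0.531 mol·L⁻¹

Exit C_M = C_{M0}(1−X) = 4.80×0.503 = 2.414 mol·L⁻¹.
A CSTR operates uniformly at the exit composition, giving r_N = 0.5811 and r_P = 2.030 (each k·C_M^n at C_M = 2.414).
Fraction of consumed M going to N: r_N/(r_N+r_P) = 0.2226.
C_N = 0.2226·C_{M0}·X = 0.2226×4.80×0.497 = 0.531 mol·L⁻¹.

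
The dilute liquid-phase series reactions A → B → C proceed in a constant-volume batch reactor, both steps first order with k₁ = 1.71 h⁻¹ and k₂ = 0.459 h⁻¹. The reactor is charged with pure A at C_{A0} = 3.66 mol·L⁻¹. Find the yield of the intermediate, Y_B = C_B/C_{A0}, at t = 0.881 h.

For first-order series with pure A initially, C_B(t) = k₁C_{A0}/(k₂−k₁)·(e^(−k₁t) − e^(−k₂t)).
e^(−k₁t) = e^(−1.71×0.881) = e^(−1.507) = 0.2217; e^(−k₂t) = e^(−0.4044) = 0.6674.
C_B = 1.71×3.66/(0.459−1.71) × (0.2217−0.6674) = (-5.003)×(-0.4457) = 2.230 mol·L⁻¹.
Y_B = C_B/C_{A0} = 2.230/3.66 = 0.609.

0.609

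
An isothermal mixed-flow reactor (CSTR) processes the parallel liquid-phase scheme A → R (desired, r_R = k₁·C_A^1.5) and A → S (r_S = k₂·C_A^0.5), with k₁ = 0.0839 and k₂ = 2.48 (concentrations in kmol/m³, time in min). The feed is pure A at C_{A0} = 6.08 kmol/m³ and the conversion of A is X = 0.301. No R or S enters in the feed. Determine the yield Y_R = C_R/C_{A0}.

0.0378

Exit C_A = C_{A0}(1−X) = 6.08×0.699 = 4.250 kmol/m³.
A CSTR operates uniformly at the exit composition, giving r_R = 0.7351 and r_S = 5.113 (each k·C_A^n at C_A = 4.250).
Fraction of consumed A going to R: r_R/(r_R+r_S) = 0.1257.
C_R = 0.1257·C_{A0}·X = 0.1257×6.08×0.301 = 0.230 kmol/m³; Y_R = C_R/C_{A0} = 0.0378.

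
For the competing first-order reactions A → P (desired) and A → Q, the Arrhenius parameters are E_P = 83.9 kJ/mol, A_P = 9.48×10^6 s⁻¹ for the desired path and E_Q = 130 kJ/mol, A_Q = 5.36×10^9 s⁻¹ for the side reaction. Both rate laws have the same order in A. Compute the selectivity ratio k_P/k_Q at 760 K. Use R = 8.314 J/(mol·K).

k_P/k_Q = (A_P/A_Q)·exp[−(E_P−E_Q)/(RT)] = (A_P/A_Q)·exp[(E_Q−E_P)/(RT)].
(E_Q−E_P)/(RT) = (130−83.9)×10³/(8.314×760) = 46100/6319 = 7.296.
k_P/k_Q = (9.48×10^6/5.36×10^9)·exp(7.296) = 0.001769 × 1474 = 2.61.

2.61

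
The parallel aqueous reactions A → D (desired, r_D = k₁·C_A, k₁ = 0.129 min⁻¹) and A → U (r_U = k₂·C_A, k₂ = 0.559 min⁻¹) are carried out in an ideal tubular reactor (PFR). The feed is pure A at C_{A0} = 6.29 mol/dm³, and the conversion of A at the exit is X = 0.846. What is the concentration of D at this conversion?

C_A = C_{A0}(1−X) = 0.9687 mol/dm³.
Both paths are first order in A, so the instantaneous fraction to D is constant: dC_D/d(−C_A) = k₁/(k₁+k₂) = 0.1875.
C_D = 0.1875·(C_{A0}−C_A) = 0.1875×5.321 = 0.998 mol/dm³.

0.998 mol/dm³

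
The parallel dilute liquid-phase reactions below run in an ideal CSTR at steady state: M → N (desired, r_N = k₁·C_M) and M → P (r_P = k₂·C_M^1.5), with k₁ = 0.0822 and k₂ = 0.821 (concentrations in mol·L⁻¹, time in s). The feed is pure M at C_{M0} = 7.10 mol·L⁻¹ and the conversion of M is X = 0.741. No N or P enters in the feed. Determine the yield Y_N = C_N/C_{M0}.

0.0509

Exit C_M = C_{M0}(1−X) = 7.10×0.259 = 1.839 mol·L⁻¹.
Rates in a CSTR are evaluated at the outlet concentration: r_N = 0.0822×1.839 = 0.1512, r_P = 0.821×1.839^1.5 = 2.047.
Fraction of consumed M going to N: r_N/(r_N+r_P) = 0.06876.
C_N = 0.06876·C_{M0}·X = 0.06876×7.10×0.741 = 0.362 mol·L⁻¹; Y_N = C_N/C_{M0} = 0.0509.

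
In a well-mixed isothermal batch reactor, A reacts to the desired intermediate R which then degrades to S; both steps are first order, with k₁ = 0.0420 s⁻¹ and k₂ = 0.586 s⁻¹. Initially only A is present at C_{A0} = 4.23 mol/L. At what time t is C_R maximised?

Setting dC_R/dt = 0 gives t_opt = ln(k₂/k₁)/(k₂−k₁).
= ln(0.586/0.0420)/(0.586−0.0420) = ln(13.95)/0.5440 = 2.636/0.5440 = 4.84 s.

4.84 s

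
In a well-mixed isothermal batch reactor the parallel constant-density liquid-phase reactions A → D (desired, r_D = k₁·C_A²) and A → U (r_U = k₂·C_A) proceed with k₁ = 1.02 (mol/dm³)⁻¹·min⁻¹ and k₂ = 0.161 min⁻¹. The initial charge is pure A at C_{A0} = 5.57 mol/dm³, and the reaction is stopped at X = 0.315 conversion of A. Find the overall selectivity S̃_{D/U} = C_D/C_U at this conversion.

29.4

C_A = C_{A0}(1−X) = 3.815 mol/dm³.
Along a PFR/batch, dC_U/dC_A = −r_U/(r_D+r_U) = −k₂/(k₂+k₁·C_A).
Integrating from C_{A0} to C_A: C_U = (0.161/1.02)·ln[(0.161+1.02·5.57)/(0.161+1.02·3.82)] = 0.1578·ln(5.842/4.053) = 0.05773 mol/dm³.
Then C_D = (C_{A0}−C_A) − C_U = 1.755 − 0.05773 = 1.697 mol/dm³.
S̃_{D/U} = C_D/C_U = 1.697/0.05773 = 29.4.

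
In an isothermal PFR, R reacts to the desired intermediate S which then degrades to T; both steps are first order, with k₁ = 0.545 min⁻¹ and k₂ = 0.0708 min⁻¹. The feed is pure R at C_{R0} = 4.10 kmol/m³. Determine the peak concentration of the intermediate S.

At the optimum, C_{S,max}/C_{R0} = (k₁/k₂)^[k₂/(k₂−k₁)].
= (0.545/0.0708)^(0.0708/(0.0708−0.545)) = (7.698)^(-0.1493) = 0.7373.
C_{S,max} = 0.7373×4.10 = 3.02 kmol/m³.

3.02 kmol/m³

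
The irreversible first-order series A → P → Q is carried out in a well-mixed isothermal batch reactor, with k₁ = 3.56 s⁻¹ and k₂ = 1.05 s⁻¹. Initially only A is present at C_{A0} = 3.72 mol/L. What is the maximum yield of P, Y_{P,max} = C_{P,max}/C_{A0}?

0.600

At the optimum, C_{P,max}/C_{A0} = (k₁/k₂)^[k₂/(k₂−k₁)].
= (3.56/1.05)^(1.05/(1.05−3.56)) = (3.390)^(-0.4183) = 0.6000.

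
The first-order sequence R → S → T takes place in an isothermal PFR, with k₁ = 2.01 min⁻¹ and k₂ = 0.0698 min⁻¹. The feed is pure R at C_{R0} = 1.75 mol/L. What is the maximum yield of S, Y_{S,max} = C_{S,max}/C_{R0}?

0.886

Evaluating C_S at τ_opt = ln(k₂/k₁)/(k₂−k₁) gives C_{S,max}/C_{R0} = (k₁/k₂)^[k₂/(k₂−k₁)].
= (2.01/0.0698)^(0.0698/(0.0698−2.01)) = (28.80)^(-0.03598) = 0.8861.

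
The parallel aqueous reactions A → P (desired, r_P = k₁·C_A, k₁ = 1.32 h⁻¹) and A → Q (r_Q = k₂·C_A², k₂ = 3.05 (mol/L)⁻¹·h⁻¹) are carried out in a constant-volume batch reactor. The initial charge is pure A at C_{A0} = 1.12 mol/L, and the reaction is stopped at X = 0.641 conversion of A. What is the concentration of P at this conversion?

0.269 mol/L

C_A = C_{A0}(1−X) = 0.4021 mol/L.
Along a PFR/batch, dC_P/dC_A = −r_P/(r_P+r_Q) = −k₁/(k₁+k₂·C_A).
Integrating from C_{A0} to C_A: C_P = (1.32/3.05)·ln[(1.32+3.05·1.12)/(1.32+3.05·0.402)] = 0.4328·ln(4.736/2.546) = 0.2686 mol/L.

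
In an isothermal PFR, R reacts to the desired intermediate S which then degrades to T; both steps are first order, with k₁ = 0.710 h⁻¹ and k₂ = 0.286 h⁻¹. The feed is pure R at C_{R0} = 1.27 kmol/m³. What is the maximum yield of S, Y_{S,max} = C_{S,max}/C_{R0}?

0.542

Evaluating C_S at τ_opt = ln(k₂/k₁)/(k₂−k₁) gives C_{S,max}/C_{R0} = (k₁/k₂)^[k₂/(k₂−k₁)].
= (0.710/0.286)^(0.286/(0.286−0.710)) = (2.483)^(-0.6745) = 0.5415.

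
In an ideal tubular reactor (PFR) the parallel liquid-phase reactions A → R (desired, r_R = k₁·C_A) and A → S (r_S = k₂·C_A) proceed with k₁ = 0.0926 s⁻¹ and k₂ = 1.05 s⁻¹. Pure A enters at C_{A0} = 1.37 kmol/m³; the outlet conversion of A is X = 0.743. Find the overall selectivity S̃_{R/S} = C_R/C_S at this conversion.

C_A = C_{A0}(1−X) = 0.3521 kmol/m³.
Both paths are first order in A, so the instantaneous fraction to R is constant: dC_R/d(−C_A) = k₁/(k₁+k₂) = 0.08104.
C_R = 0.08104·(C_{A0}−C_A) = 0.08104×1.018 = 0.0825 kmol/m³.
C_S = (C_{A0}−C_A)−C_R = 0.9354 kmol/m³; S̃_{R/S} = 0.08249/0.9354 = 0.0882.

0.0882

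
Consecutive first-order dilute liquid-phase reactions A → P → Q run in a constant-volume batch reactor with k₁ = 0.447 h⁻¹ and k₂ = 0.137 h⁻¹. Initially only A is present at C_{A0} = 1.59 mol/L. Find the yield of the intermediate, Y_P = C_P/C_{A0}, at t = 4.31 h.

The intermediate concentration in a first-order A→B→C sequence is C_P = k₁C_{A0}(e^(−k₁t) − e^(−k₂t))/(k₂−k₁).
e^(−k₁t) = e^(−0.447×4.31) = e^(−1.927) = 0.1456; e^(−k₂t) = e^(−0.5905) = 0.5541.
C_P = 0.447×1.59/(0.137−0.447) × (0.1456−0.5541) = (-2.293)×(-0.4084) = 0.9364 mol/L.
Y_P = C_P/C_{A0} = 0.9364/1.59 = 0.589.

0.589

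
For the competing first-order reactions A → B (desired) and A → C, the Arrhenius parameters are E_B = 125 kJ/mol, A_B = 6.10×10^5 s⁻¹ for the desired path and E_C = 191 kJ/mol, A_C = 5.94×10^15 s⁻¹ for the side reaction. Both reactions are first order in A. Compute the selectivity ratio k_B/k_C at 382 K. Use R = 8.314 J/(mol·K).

k_B/k_C = (A_B/A_C)·exp[−(E_B−E_C)/(RT)] = (A_B/A_C)·exp[(E_C−E_B)/(RT)].
(E_C−E_B)/(RT) = (191−125)×10³/(8.314×382) = 66000/3176 = 20.78.
k_B/k_C = (6.10×10^5/5.94×10^15)·exp(20.78) = 1.027×10^-10 × 1.060×10^9 = 0.109.
Since E_B < E_C, lowering the temperature improves selectivity toward B.

0.109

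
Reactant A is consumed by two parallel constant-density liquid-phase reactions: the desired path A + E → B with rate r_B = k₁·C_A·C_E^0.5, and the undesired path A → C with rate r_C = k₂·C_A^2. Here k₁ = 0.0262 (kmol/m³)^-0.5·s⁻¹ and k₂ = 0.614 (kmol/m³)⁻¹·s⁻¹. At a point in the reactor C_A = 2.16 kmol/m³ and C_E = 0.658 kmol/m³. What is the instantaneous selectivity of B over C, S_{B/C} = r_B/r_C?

0.0160

S_{B/C} = r_B/r_C = (k₁·C_A·C_E^0.5)/(k₂·C_A^2) = (k₁/k₂)·C_A⁻¹·C_E^0.5.
= (0.0262×2.160×0.6580^0.5) / (0.614×2.160^2) = 0.04591/2.865 = 0.0160.
The undesired path is higher order in A, so low C_A (CSTR or dilute feed) favours B.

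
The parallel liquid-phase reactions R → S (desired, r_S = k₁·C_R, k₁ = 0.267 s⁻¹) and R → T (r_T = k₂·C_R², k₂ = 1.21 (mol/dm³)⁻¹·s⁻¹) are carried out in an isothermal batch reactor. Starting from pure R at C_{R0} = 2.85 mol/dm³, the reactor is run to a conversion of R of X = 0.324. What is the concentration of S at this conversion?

C_R = C_{R0}(1−X) = 1.927 mol/dm³.
Along a PFR/batch, dC_S/dC_R = −r_S/(r_S+r_T) = −k₁/(k₁+k₂·C_R).
Integrating from C_{R0} to C_R: C_S = (0.267/1.21)·ln[(0.267+1.21·2.85)/(0.267+1.21·1.93)] = 0.2207·ln(3.716/2.598) = 0.07893 mol/dm³.

0.0789 mol/dm³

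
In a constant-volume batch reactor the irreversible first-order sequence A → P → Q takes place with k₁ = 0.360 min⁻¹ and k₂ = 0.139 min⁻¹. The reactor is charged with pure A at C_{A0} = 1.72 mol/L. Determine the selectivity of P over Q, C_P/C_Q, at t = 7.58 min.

0.976

Solving the coupled first-order balances gives C_P(t) = [k₁/(k₂−k₁)]·C_{A0}·(e^(−k₁t) − e^(−k₂t)).
e^(−k₁t) = e^(−0.360×7.58) = e^(−2.729) = 0.06530; e^(−k₂t) = e^(−1.054) = 0.3487.
C_P = 0.360×1.72/(0.139−0.360) × (0.06530−0.3487) = (-2.802)×(-0.2834) = 0.7940 mol/L.
C_A = C_{A0}e^(−k₁t) = 0.1123 mol/L, so C_Q = C_{A0}−C_A−C_P = 0.8137 mol/L; C_P/C_Q = 0.976.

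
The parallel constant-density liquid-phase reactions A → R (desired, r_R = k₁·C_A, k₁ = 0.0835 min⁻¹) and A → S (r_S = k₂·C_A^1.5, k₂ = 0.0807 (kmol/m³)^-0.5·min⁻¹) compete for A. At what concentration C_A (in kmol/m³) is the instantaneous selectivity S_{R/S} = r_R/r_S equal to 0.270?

14.7 kmol/m³

S_{R/S} = (k₁/k₂)·C_A^-0.5 ⇒ C_A = (S·k₂/k₁)^(-2).
= (0.270×0.0807/0.0835)^(-2) = (0.2609)^(-2) = 14.7 kmol/m³.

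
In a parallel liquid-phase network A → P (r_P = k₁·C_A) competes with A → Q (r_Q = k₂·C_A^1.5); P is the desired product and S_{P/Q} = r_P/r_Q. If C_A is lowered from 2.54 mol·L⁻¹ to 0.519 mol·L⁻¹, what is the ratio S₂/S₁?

2.21

S_{P/Q} = (k₁/k₂)·C_A^-0.5, so S₂/S₁ = (C_{A,2}/C_{A,1})^-0.5.
= (0.519/2.54)^(-0.5) = (0.2043)^(-0.5) = 2.21.
Selectivity toward P rises as C_A falls — low-concentration operation is favoured.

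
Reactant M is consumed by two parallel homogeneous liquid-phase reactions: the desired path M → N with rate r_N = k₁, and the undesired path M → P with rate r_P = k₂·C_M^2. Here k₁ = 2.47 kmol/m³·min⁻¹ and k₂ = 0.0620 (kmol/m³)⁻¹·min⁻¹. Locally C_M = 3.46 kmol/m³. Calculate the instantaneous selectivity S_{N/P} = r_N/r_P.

3.33

S_{N/P} = r_N/r_P = (k₁)/(k₂·C_M^2) = (k₁/k₂)·C_M^-2.
= (2.47) / (0.0620×3.460^2) = 2.470/0.7422 = 3.33.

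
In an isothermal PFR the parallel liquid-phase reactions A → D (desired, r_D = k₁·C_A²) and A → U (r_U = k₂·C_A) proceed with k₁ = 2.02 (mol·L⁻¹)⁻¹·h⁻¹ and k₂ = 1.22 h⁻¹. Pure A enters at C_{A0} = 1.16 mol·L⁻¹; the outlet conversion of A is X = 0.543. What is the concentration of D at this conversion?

C_A = C_{A0}(1−X) = 0.5301 mol·L⁻¹.
Along a PFR/batch, dC_U/dC_A = −r_U/(r_D+r_U) = −k₂/(k₂+k₁·C_A).
Integrating from C_{A0} to C_A: C_U = (1.22/2.02)·ln[(1.22+2.02·1.16)/(1.22+2.02·0.530)] = 0.6040·ln(3.563/2.291) = 0.2668 mol·L⁻¹.
Then C_D = (C_{A0}−C_A) − C_U = 0.6299 − 0.2668 = 0.3631 mol·L⁻¹.

0.363 mol·L⁻¹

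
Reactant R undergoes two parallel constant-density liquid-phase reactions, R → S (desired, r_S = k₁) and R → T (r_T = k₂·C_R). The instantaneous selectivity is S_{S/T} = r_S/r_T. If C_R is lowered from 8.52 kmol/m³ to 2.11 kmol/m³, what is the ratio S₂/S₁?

S_{S/T} = (k₁/k₂)·C_R⁻¹, so S₂/S₁ = (C_{R,2}/C_{R,1})⁻¹.
= 8.52/2.11 = 4.04.
Selectivity toward S rises as C_R falls — low-concentration operation is favoured.

4.04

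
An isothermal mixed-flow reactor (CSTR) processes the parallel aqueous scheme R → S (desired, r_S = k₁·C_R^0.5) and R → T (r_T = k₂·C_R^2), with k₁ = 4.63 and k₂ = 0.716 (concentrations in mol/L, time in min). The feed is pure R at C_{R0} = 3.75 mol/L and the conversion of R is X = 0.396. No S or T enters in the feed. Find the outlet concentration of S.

Exit C_R = C_{R0}(1−X) = 3.75×0.604 = 2.265 mol/L.
In a CSTR the entire volume is at exit conditions, so r_S = 4.63×2.265^0.5 = 6.968 and r_T = 0.716×2.265^2 = 3.673.
Fraction of consumed R going to S: r_S/(r_S+r_T) = 0.6548.
C_S = 0.6548·C_{R0}·X = 0.6548×3.75×0.396 = 0.972 mol/L.

0.972 mol/L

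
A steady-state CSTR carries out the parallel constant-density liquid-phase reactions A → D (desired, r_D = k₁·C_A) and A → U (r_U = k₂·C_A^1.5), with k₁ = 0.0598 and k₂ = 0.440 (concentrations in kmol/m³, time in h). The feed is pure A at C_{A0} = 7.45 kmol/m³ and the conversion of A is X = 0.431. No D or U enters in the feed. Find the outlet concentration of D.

0.199 kmol/m³

Exit C_A = C_{A0}(1−X) = 7.45×0.569 = 4.239 kmol/m³.
Rates in a CSTR are evaluated at the outlet concentration: r_D = 0.0598×4.239 = 0.2535, r_U = 0.440×4.239^1.5 = 3.840.
Fraction of consumed A going to D: r_D/(r_D+r_U) = 0.06192.
C_D = 0.06192·C_{A0}·X = 0.06192×7.45×0.431 = 0.199 kmol/m³.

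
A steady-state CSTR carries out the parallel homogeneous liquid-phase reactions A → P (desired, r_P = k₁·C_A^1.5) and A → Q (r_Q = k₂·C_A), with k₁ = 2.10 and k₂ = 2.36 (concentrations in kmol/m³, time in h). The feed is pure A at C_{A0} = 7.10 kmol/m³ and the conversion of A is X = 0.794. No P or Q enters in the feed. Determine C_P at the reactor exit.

2.92 kmol/m³

Exit C_A = C_{A0}(1−X) = 7.10×0.206 = 1.463 kmol/m³.
A CSTR operates uniformly at the exit composition, giving r_P = 3.715 and r_Q = 3.452 (each k·C_A^n at C_A = 1.463).
Fraction of consumed A going to P: r_P/(r_P+r_Q) = 0.5183.
C_P = 0.5183·C_{A0}·X = 0.5183×7.10×0.794 = 2.92 kmol/m³.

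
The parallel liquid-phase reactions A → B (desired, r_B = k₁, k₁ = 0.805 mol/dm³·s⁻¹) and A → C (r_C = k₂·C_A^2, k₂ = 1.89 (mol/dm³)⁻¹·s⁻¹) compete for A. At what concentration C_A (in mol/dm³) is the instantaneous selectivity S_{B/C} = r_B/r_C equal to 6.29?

S_{B/C} = (k₁/k₂)·C_A^-2 ⇒ C_A = (S·k₂/k₁)^(-0.5).
= (6.29×1.89/0.805)^(-0.5) = (14.77)^(-0.5) = 0.260 mol/dm³.

0.260 mol/dm³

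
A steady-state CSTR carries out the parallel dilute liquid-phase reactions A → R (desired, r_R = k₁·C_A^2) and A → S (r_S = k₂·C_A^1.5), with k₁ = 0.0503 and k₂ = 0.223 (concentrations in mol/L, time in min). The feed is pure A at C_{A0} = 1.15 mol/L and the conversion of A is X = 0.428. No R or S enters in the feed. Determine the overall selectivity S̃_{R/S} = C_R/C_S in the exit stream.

0.183

Exit C_A = C_{A0}(1−X) = 1.15×0.572 = 0.6578 mol/L.
A CSTR operates uniformly at the exit composition, giving r_R = 0.02176 and r_S = 0.1190 (each k·C_A^n at C_A = 0.6578).
Overall selectivity = C_R/C_S = r_Rτ/(r_Sτ) = r_R/r_S = 0.183.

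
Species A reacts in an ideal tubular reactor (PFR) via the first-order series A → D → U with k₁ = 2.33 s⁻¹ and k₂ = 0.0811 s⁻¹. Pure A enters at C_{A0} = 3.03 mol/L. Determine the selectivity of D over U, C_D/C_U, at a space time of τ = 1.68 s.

9.14

The intermediate concentration in a first-order A→B→C sequence is C_D = k₁C_{A0}(e^(−k₁τ) − e^(−k₂τ))/(k₂−k₁).
e^(−k₁τ) = e^(−2.33×1.68) = e^(−3.914) = 0.01995; e^(−k₂τ) = e^(−0.1362) = 0.8726.
C_D = 2.33×3.03/(0.0811−2.33) × (0.01995−0.8726) = (-3.139)×(-0.8527) = 2.677 mol/L.
C_A = C_{A0}e^(−k₁τ) = 0.06046 mol/L, so C_U = C_{A0}−C_A−C_D = 0.2928 mol/L; C_D/C_U = 9.14.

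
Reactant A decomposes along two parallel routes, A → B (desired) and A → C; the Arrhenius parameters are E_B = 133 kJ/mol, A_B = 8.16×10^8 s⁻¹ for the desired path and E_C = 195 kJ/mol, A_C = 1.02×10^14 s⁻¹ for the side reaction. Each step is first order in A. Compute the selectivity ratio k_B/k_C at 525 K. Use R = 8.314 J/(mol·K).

Since both paths have the same order in A, the concentration cancels and S_{B/C} = k_B/k_C = (A_B/A_C)·exp[(E_C−E_B)/(RT)].
(E_C−E_B)/(RT) = (195−133)×10³/(8.314×525) = 62000/4365 = 14.20.
k_B/k_C = (8.16×10^8/1.02×10^14)·exp(14.20) = 8.000×10^-6 × 1.475×10^6 = 11.8.
Since E_B < E_C, lowering the temperature improves selectivity toward B.

11.8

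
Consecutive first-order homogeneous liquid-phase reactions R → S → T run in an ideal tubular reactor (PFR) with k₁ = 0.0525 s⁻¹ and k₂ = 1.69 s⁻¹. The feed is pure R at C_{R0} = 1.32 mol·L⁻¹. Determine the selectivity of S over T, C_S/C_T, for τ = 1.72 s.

Solving the coupled first-order balances gives C_S(τ) = [k₁/(k₂−k₁)]·C_{R0}·(e^(−k₁τ) − e^(−k₂τ)).
e^(−k₁τ) = e^(−0.0525×1.72) = e^(−0.09030) = 0.9137; e^(−k₂τ) = e^(−2.907) = 0.05465.
C_S = 0.0525×1.32/(1.69−0.0525) × (0.9137−0.05465) = 0.04232×0.8590 = 0.03635 mol·L⁻¹.
C_R = C_{R0}e^(−k₁τ) = 1.206 mol·L⁻¹, so C_T = C_{R0}−C_R−C_S = 0.07762 mol·L⁻¹; C_S/C_T = 0.468.

0.468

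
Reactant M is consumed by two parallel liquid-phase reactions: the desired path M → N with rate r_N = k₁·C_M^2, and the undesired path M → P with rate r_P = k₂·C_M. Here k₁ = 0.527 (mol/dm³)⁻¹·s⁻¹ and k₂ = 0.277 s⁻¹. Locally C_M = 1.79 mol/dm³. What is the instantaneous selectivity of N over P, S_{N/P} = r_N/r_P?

3.41

S_{N/P} = r_N/r_P = (k₁·C_M^2)/(k₂·C_M) = (k₁/k₂)·C_M.
= (0.527×1.790^2) / (0.277×1.790) = 1.689/0.4958 = 3.41.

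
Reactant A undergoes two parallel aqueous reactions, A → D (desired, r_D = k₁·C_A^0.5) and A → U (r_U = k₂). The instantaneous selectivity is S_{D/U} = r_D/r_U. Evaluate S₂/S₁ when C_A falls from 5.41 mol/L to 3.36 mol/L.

S_{D/U} = (k₁/k₂)·C_A^0.5, so S₂/S₁ = (C_{A,2}/C_{A,1})^0.5.
= (3.36/5.41)^0.5 = (0.6211)^0.5 = 0.788.
Selectivity toward D falls as C_A falls — high-concentration operation is favoured.

0.788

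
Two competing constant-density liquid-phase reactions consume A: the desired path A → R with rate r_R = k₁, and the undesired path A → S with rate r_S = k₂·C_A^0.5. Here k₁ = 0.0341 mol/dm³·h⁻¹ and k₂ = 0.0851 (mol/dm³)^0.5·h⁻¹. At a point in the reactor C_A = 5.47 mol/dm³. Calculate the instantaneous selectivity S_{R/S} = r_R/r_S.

0.171

S_{R/S} = r_R/r_S = (k₁)/(k₂·C_A^0.5) = (k₁/k₂)·C_A^-0.5.
= (0.0341) / (0.0851×5.470^0.5) = 0.03410/0.1990 = 0.171.
The undesired path is higher order in A, so low C_A (CSTR or dilute feed) favours R.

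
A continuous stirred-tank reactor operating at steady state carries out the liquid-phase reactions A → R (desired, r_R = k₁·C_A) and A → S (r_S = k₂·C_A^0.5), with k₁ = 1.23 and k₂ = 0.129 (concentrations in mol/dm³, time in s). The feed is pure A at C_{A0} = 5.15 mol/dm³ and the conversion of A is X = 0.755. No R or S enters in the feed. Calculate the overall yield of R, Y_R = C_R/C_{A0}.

0.691

Exit C_A = C_{A0}(1−X) = 5.15×0.245 = 1.262 mol/dm³.
A CSTR operates uniformly at the exit composition, giving r_R = 1.552 and r_S = 0.1449 (each k·C_A^n at C_A = 1.262).
Fraction of consumed A going to R: r_R/(r_R+r_S) = 0.9146.
C_R = 0.9146·C_{A0}·X = 0.9146×5.15×0.755 = 3.56 mol/dm³; Y_R = C_R/C_{A0} = 0.691.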